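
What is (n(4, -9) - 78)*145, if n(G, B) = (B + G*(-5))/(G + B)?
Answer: -10469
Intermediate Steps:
n(G, B) = (B - 5*G)/(B + G)
(n(4, -9) - 78)*145 = ((-9 - 5*4)/(-9 + 4) - 78)*145 = ((-9 - 20)/(-5) - 78)*145 = (-1/5*(-29) - 78)*145 = (29/5 - 78)*145 = -361/5*145 = -10469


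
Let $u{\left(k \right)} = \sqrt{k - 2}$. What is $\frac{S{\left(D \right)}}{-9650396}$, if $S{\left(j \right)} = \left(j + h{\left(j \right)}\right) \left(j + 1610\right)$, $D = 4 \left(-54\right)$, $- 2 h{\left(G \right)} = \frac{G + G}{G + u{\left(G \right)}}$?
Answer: $\frac{1772373420}{56544082763} + \frac{37638 i \sqrt{218}}{56544082763} \approx 0.031345 + 9.8281 \cdot 10^{-6} i$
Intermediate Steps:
$u{\left(k \right)} = \sqrt{-2 + k}$
$h{\left(G \right)} = - \frac{G}{G + \sqrt{-2 + G}}$ ($h{\left(G \right)} = - \frac{\left(G + G\right) \frac{1}{G + \sqrt{-2 + G}}}{2} = - \frac{2 G \frac{1}{G + \sqrt{-2 + G}}}{2} = - \frac{G}{G + \sqrt{-2 + G}}$)
$D = -216$
$S{\left(j \right)} = \left(1610 + j\right) \left(j - \frac{j}{j + \sqrt{-2 + j}}\right)$ ($S{\left(j \right)} = \left(j - \frac{j}{j + \sqrt{-2 + j}}\right) \left(j + 1610\right) = \left(j - \frac{j}{j + \sqrt{-2 + j}}\right) \left(1610 + j\right) = \left(1610 + j\right) \left(j - \frac{j}{j + \sqrt{-2 + j}}\right)$)
$\frac{S{\left(D \right)}}{-9650396} = \frac{\left(-216\right) \frac{1}{-216 + \sqrt{-2 - 216}} \left(-1610 - -216 + \left(1610 - 216\right) \left(-216 + \sqrt{-2 - 216}\right)\right)}{-9650396} = - \frac{216 \left(-1610 + 216 + 1394 \left(-216 + \sqrt{-218}\right)\right)}{-216 + \sqrt{-218}} \left(- \frac{1}{9650396}\right) = - \frac{216 \left(-1610 + 216 + 1394 \left(-216 + i \sqrt{218}\right)\right)}{-216 + i \sqrt{218}} \left(- \frac{1}{9650396}\right) = - \frac{216 \left(-1610 + 216 - \left(301104 - 1394 i \sqrt{218}\right)\right)}{-216 + i \sqrt{218}} \left(- \frac{1}{9650396}\right) = - \frac{216 \left(-302498 + 1394 i \sqrt{218}\right)}{-216 + i \sqrt{218}} \left(- \frac{1}{9650396}\right) = \frac{54 \left(-302498 + 1394 i \sqrt{218}\right)}{2412599 \left(-216 + i \sqrt{218}\right)}$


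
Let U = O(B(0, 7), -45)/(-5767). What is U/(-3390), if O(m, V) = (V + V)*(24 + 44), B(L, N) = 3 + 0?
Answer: -204/651671 ≈ -0.00031304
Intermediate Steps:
B(L, N) = 3
O(m, V) = 136*V (O(m, V) = (2*V)*68 = 136*V)
U = 6120/5767 (U = (136*(-45))/(-5767) = -6120*(-1/5767) = 6120/5767 ≈ 1.0612)
U/(-3390) = (6120/5767)/(-3390) = (6120/5767)*(-1/3390) = -204/651671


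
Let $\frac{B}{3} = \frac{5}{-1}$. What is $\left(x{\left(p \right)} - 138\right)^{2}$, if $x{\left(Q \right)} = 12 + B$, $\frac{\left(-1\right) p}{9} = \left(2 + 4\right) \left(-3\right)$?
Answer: $19881$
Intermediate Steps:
$p = 162$ ($p = - 9 \left(2 + 4\right) \left(-3\right) = - 9 \cdot 6 \left(-3\right) = \left(-9\right) \left(-18\right) = 162$)
$B = -15$ ($B = 3 \frac{5}{-1} = 3 \cdot 5 \left(-1\right) = 3 \left(-5\right) = -15$)
$x{\left(Q \right)} = -3$ ($x{\left(Q \right)} = 12 - 15 = -3$)
$\left(x{\left(p \right)} - 138\right)^{2} = \left(-3 - 138\right)^{2} = \left(-141\right)^{2} = 19881$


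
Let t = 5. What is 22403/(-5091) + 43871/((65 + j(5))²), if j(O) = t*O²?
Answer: -30810581/9672900 ≈ -3.1852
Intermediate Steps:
j(O) = 5*O²
22403/(-5091) + 43871/((65 + j(5))²) = 22403/(-5091) + 43871/((65 + 5*5²)²) = 22403*(-1/5091) + 43871/((65 + 5*25)²) = -22403/5091 + 43871/((65 + 125)²) = -22403/5091 + 43871/(190²) = -22403/5091 + 43871/36100 = -22403/5091 + 43871*(1/36100) = -22403/5091 + 2309/1900 = -30810581/9672900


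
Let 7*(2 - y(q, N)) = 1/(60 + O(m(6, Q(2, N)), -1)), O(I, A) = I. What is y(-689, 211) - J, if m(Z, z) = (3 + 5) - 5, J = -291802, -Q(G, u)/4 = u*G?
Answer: 128685563/441 ≈ 2.9180e+5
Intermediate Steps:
Q(G, u) = -4*G*u (Q(G, u) = -4*u*G = -4*G*u)
m(Z, z) = 3 (m(Z, z) = 8 - 5 = 3)
y(q, N) = 881/441 (y(q, N) = 2 - 1/(7*(60 + 3)) = 2 - ⅐/63 = 2 - ⅐*1/63 = 2 - 1/441 = 881/441)
y(-689, 211) - J = 881/441 - 1*(-291802) = 881/441 + 291802 = 128685563/441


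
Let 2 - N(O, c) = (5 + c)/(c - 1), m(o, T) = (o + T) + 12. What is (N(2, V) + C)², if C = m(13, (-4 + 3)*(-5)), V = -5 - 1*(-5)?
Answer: 1369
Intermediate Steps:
V = 0 (V = -5 + 5 = 0)
m(o, T) = 12 + T + o (m(o, T) = (T + o) + 12 = 12 + T + o)
N(O, c) = 2 - (5 + c)/(-1 + c) (N(O, c) = 2 - (5 + c)/(c - 1) = 2 - (5 + c)/(-1 + c))
C = 30 (C = 12 + (-4 + 3)*(-5) + 13 = 12 - 1*(-5) + 13 = 12 + 5 + 13 = 30)
(N(2, V) + C)² = ((-7 + 0)/(-1 + 0) + 30)² = (-7/(-1) + 30)² = (-1*(-7) + 30)² = (7 + 30)² = 37² = 1369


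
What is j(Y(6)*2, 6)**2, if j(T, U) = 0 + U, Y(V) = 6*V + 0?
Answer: 36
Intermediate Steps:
Y(V) = 6*V
j(T, U) = U
j(Y(6)*2, 6)**2 = 6**2 = 36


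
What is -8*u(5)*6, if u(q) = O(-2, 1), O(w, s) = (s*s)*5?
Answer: -240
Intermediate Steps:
O(w, s) = 5*s² (O(w, s) = s²*5 = 5*s²)
u(q) = 5 (u(q) = 5*1² = 5*1 = 5)
-8*u(5)*6 = -8*5*6 = -40*6 = -240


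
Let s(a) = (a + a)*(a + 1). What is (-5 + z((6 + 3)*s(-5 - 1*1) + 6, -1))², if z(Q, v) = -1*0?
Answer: 25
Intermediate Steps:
s(a) = 2*a*(1 + a) (s(a) = (2*a)*(1 + a) = 2*a*(1 + a))
z(Q, v) = 0
(-5 + z((6 + 3)*s(-5 - 1*1) + 6, -1))² = (-5 + 0)² = (-5)² = 25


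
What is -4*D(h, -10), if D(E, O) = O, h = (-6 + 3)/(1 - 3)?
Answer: 40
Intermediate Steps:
h = 3/2 (h = -3/(-2) = -3*(-½) = 3/2 ≈ 1.5000)
-4*D(h, -10) = -4*(-10) = 40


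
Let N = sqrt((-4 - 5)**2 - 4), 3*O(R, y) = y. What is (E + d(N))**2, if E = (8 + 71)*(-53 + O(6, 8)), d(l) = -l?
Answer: 142301734/9 + 23858*sqrt(77)/3 ≈ 1.5881e+7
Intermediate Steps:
O(R, y) = y/3
N = sqrt(77) (N = sqrt((-9)**2 - 4) = sqrt(81 - 4) = sqrt(77) ≈ 8.7750)
E = -11929/3 (E = (8 + 71)*(-53 + (1/3)*8) = 79*(-53 + 8/3) = 79*(-151/3) = -11929/3 ≈ -3976.3)
(E + d(N))**2 = (-11929/3 - sqrt(77))**2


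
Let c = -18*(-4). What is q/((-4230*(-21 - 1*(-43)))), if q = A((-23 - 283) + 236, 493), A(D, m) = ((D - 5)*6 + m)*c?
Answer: -86/2585 ≈ -0.033269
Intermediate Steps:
c = 72 (c = -3*(-24) = 72)
A(D, m) = -2160 + 72*m + 432*D (A(D, m) = ((D - 5)*6 + m)*72 = ((-5 + D)*6 + m)*72 = ((-30 + 6*D) + m)*72 = (-30 + m + 6*D)*72 = -2160 + 72*m + 432*D)
q = 3096 (q = -2160 + 72*493 + 432*((-23 - 283) + 236) = -2160 + 35496 + 432*(-306 + 236) = -2160 + 35496 + 432*(-70) = -2160 + 35496 - 30240 = 3096)
q/((-4230*(-21 - 1*(-43)))) = 3096/((-4230*(-21 - 1*(-43)))) = 3096/((-4230*(-21 + 43))) = 3096/((-4230*22)) = 3096/(-93060) = 3096*(-1/93060) = -86/2585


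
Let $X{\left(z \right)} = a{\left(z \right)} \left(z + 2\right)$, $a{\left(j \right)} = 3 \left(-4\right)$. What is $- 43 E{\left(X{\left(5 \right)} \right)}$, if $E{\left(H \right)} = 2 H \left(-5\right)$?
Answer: $-36120$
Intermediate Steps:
$a{\left(j \right)} = -12$
$X{\left(z \right)} = -24 - 12 z$ ($X{\left(z \right)} = - 12 \left(z + 2\right) = - 12 \left(2 + z\right) = -24 - 12 z$)
$E{\left(H \right)} = - 10 H$
$- 43 E{\left(X{\left(5 \right)} \right)} = - 43 \left(- 10 \left(-24 - 60\right)\right) = - 43 \left(\left(-10\right) \left(-84\right)\right) = \left(-43\right) 840 = -36120$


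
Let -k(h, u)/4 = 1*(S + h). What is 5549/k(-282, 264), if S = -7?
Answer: 5549/1156 ≈ 4.8002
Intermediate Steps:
k(h, u) = 28 - 4*h (k(h, u) = -4*(-7 + h) = 28 - 4*h)
5549/k(-282, 264) = 5549/(28 - 4*(-282)) = 5549/(28 + 1128) = 5549/1156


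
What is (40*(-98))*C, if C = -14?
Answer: 54880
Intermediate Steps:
(40*(-98))*C = (40*(-98))*(-14) = -3920*(-14) = 54880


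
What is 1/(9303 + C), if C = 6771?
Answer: 1/16074 ≈ 6.2212e-5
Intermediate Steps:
1/(9303 + C) = 1/(9303 + 6771) = 1/16074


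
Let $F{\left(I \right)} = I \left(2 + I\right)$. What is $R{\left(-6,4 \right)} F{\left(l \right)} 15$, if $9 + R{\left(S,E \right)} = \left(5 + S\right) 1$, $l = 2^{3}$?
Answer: $-12000$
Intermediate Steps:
$l = 8$
$R{\left(S,E \right)} = -4 + S$ ($R{\left(S,E \right)} = -9 + \left(5 + S\right) 1 = -9 + \left(5 + S\right) = -4 + S$)
$R{\left(-6,4 \right)} F{\left(l \right)} 15 = \left(-4 - 6\right) 8 \left(2 + 8\right) 15 = - 10 \cdot 8 \cdot 10 \cdot 15 = \left(-10\right) 80 \cdot 15 = \left(-800\right) 15 = -12000$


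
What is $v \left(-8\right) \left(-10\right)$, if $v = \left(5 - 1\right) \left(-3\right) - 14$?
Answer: $-2080$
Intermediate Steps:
$v = -26$ ($v = 4 \left(-3\right) - 14 = -12 - 14 = -26$)
$v \left(-8\right) \left(-10\right) = \left(-26\right) \left(-8\right) \left(-10\right) = 208 \left(-10\right) = -2080$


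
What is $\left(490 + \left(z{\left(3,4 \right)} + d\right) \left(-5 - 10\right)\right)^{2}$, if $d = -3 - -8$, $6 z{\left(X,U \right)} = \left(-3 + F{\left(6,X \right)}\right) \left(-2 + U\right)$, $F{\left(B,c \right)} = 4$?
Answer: $168100$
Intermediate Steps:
$z{\left(X,U \right)} = - \frac{1}{3} + \frac{U}{6}$ ($z{\left(X,U \right)} = \frac{\left(-3 + 4\right) \left(-2 + U\right)}{6} = \frac{1 \left(-2 + U\right)}{6} = \frac{-2 + U}{6} = - \frac{1}{3} + \frac{U}{6}$)
$d = 5$ ($d = -3 + 8 = 5$)
$\left(490 + \left(z{\left(3,4 \right)} + d\right) \left(-5 - 10\right)\right)^{2} = \left(490 + \left(\left(- \frac{1}{3} + \frac{1}{6} \cdot 4\right) + 5\right) \left(-5 - 10\right)\right)^{2} = \left(490 + \left(\left(- \frac{1}{3} + \frac{2}{3}\right) + 5\right) \left(-5 - 10\right)\right)^{2} = \left(490 + \left(\frac{1}{3} + 5\right) \left(-15\right)\right)^{2} = \left(490 + \frac{16}{3} \left(-15\right)\right)^{2} = \left(490 - 80\right)^{2} = 410^{2} = 168100$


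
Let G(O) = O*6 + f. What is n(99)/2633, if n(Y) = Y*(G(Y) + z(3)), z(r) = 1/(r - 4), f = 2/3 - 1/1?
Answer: 58674/2633 ≈ 22.284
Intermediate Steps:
f = -⅓ (f = 2*(⅓) - 1*1 = ⅔ - 1 = -⅓ ≈ -0.33333)
z(r) = 1/(-4 + r)
G(O) = -⅓ + 6*O (G(O) = O*6 - ⅓ = 6*O - ⅓ = -⅓ + 6*O)
n(Y) = Y*(-4/3 + 6*Y) (n(Y) = Y*((-⅓ + 6*Y) + 1/(-4 + 3)) = Y*((-⅓ + 6*Y) + 1/(-1)) = Y*((-⅓ + 6*Y) - 1) = Y*(-4/3 + 6*Y))
n(99)/2633 = ((⅔)*99*(-2 + 9*99))/2633 = ((⅔)*99*(-2 + 891))*(1/2633) = ((⅔)*99*889)*(1/2633) = 58674*(1/2633) = 58674/2633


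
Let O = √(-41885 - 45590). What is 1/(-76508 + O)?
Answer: -76508/5853561539 - 5*I*√3499/5853561539 ≈ -1.307e-5 - 5.0527e-8*I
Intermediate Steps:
O = 5*I*√3499 (O = √(-87475) = 5*I*√3499 ≈ 295.76*I)
1/(-76508 + O) = 1/(-76508 + 5*I*√3499)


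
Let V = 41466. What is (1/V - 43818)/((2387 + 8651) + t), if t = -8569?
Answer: -1816957187/102379554 ≈ -17.747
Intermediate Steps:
(1/V - 43818)/((2387 + 8651) + t) = (1/41466 - 43818)/((2387 + 8651) - 8569) = (1/41466 - 43818)/(11038 - 8569) = -1816957187/41466/2469 = -1816957187/41466*1/2469 = -1816957187/102379554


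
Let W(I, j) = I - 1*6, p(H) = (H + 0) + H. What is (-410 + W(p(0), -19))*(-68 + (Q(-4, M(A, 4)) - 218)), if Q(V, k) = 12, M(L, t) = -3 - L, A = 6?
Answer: 113984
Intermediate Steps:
p(H) = 2*H (p(H) = H + H = 2*H)
W(I, j) = -6 + I (W(I, j) = I - 6 = -6 + I)
(-410 + W(p(0), -19))*(-68 + (Q(-4, M(A, 4)) - 218)) = (-410 + (-6 + 2*0))*(-68 + (12 - 218)) = (-410 + (-6 + 0))*(-68 - 206) = (-410 - 6)*(-274) = -416*(-274) = 113984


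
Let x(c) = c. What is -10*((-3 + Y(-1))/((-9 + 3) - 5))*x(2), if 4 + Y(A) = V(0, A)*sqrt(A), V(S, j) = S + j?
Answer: -140/11 - 20*I/11 ≈ -12.727 - 1.8182*I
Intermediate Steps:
Y(A) = -4 + A**(3/2) (Y(A) = -4 + (0 + A)*sqrt(A) = -4 + A*sqrt(A) = -4 + A**(3/2))
-10*((-3 + Y(-1))/((-9 + 3) - 5))*x(2) = -10*((-3 + (-4 + (-1)**(3/2)))/((-9 + 3) - 5))*2 = -10*((-3 + (-4 - I))/(-6 - 5))*2 = -10*((-7 - I)/(-11))*2 = -10*((-7 - I)*(-1/11))*2 = -10*(7/11 + I/11)*2 = -(70/11 + 10*I/11)*2 = -(140/11 + 20*I/11) = -140/11 - 20*I/11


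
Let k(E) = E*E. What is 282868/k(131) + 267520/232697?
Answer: 70413445716/3993313217 ≈ 17.633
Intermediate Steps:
k(E) = E²
282868/k(131) + 267520/232697 = 282868/(131²) + 267520/232697 = 282868/17161 + 267520*(1/232697) = 282868*(1/17161) + 267520/232697 = 282868/17161 + 267520/232697 = 70413445716/3993313217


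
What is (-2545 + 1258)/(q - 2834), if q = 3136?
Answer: -1287/302 ≈ -4.2616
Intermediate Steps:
(-2545 + 1258)/(q - 2834) = (-2545 + 1258)/(3136 - 2834) = -1287/302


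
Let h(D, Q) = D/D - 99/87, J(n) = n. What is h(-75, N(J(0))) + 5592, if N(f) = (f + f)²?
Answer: 162164/29 ≈ 5591.9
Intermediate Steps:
N(f) = 4*f² (N(f) = (2*f)² = 4*f²)
h(D, Q) = -4/29 (h(D, Q) = 1 - 99*1/87 = 1 - 33/29 = -4/29)
h(-75, N(J(0))) + 5592 = -4/29 + 5592 = 162164/29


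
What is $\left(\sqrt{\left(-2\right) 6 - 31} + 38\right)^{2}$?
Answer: $\left(38 + i \sqrt{43}\right)^{2} \approx 1401.0 + 498.37 i$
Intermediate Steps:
$\left(\sqrt{\left(-2\right) 6 - 31} + 38\right)^{2} = \left(\sqrt{-12 - 31} + 38\right)^{2} = \left(\sqrt{-43} + 38\right)^{2} = \left(i \sqrt{43} + 38\right)^{2} = \left(38 + i \sqrt{43}\right)^{2}$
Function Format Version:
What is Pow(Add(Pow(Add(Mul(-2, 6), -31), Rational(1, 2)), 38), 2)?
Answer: Pow(Add(38, Mul(I, Pow(43, Rational(1, 2)))), 2) ≈ Add(1401.0, Mul(498.37, I))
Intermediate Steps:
Pow(Add(Pow(Add(Mul(-2, 6), -31), Rational(1, 2)), 38), 2) = Pow(Add(Pow(Add(-12, -31), Rational(1, 2)), 38), 2) = Pow(Add(Pow(-43, Rational(1, 2)), 38), 2) = Pow(Add(Mul(I, Pow(43, Rational(1, 2))), 38), 2) = Pow(Add(38, Mul(I, Pow(43, Rational(1, 2)))), 2)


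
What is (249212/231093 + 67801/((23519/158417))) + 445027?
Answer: 4900892409302818/5435076267 ≈ 9.0172e+5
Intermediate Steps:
(249212/231093 + 67801/((23519/158417))) + 445027 = (249212*(1/231093) + 67801/((23519*(1/158417)))) + 445027 = (249212/231093 + 67801/(23519/158417)) + 445027 = (249212/231093 + 67801*(158417/23519)) + 445027 = (249212/231093 + 10740831017/23519) + 445027 = 2482136723428609/5435076267 + 445027 = 4900892409302818/5435076267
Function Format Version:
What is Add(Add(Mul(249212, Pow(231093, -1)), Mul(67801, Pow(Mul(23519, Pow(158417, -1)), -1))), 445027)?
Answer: Rational(4900892409302818, 5435076267) ≈ 9.0172e+5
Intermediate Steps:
Add(Add(Mul(249212, Pow(231093, -1)), Mul(67801, Pow(Mul(23519, Pow(158417, -1)), -1))), 445027) = Add(Add(Mul(249212, Rational(1, 231093)), Mul(67801, Pow(Mul(23519, Rational(1, 158417)), -1))), 445027) = Add(Add(Rational(249212, 231093), Mul(67801, Pow(Rational(23519, 158417), -1))), 445027) = Add(Add(Rational(249212, 231093), Mul(67801, Rational(158417, 23519))), 445027) = Add(Add(Rational(249212, 231093), Rational(10740831017, 23519)), 445027) = Add(Rational(2482136723428609, 5435076267), 445027) = Rational(4900892409302818, 5435076267)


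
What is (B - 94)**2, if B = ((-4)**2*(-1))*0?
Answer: 8836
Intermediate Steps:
B = 0 (B = (16*(-1))*0 = -16*0 = 0)
(B - 94)**2 = (0 - 94)**2 = (-94)**2 = 8836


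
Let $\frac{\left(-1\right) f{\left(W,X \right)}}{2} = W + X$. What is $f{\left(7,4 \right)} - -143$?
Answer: $121$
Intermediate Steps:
$f{\left(W,X \right)} = - 2 W - 2 X$ ($f{\left(W,X \right)} = - 2 \left(W + X\right) = - 2 W - 2 X$)
$f{\left(7,4 \right)} - -143 = \left(\left(-2\right) 7 - 8\right) - -143 = \left(-14 - 8\right) + 143 = -22 + 143 = 121$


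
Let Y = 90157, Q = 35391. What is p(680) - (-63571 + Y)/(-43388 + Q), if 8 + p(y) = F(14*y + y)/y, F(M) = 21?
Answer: -25257263/5437960 ≈ -4.6446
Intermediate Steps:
p(y) = -8 + 21/y
p(680) - (-63571 + Y)/(-43388 + Q) = (-8 + 21/680) - (-63571 + 90157)/(-43388 + 35391) = (-8 + 21*(1/680)) - 26586/(-7997) = (-8 + 21/680) - 26586*(-1)/7997 = -5419/680 - 1*(-26586/7997) = -5419/680 + 26586/7997 = -25257263/5437960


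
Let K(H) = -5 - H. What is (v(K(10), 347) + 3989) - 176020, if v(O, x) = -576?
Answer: -172607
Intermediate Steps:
(v(K(10), 347) + 3989) - 176020 = (-576 + 3989) - 176020 = 3413 - 176020 = -172607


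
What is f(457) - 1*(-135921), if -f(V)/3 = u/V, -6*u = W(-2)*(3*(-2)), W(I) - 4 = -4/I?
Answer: 62115879/457 ≈ 1.3592e+5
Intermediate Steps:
W(I) = 4 - 4/I
u = 6 (u = -(4 - 4/(-2))*3*(-2)/6 = -(4 - 4*(-½))*(-6)/6 = -(4 + 2)*(-6)/6 = -(-6) = -⅙*(-36) = 6)
f(V) = -18/V
f(457) - 1*(-135921) = -18/457 - 1*(-135921) = -18*1/457 + 135921 = -18/457 + 135921 = 62115879/457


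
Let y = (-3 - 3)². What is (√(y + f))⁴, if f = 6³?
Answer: 63504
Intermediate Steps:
f = 216
y = 36 (y = (-6)² = 36)
(√(y + f))⁴ = (√(36 + 216))⁴ = (√252)⁴ = (6*√7)⁴ = 63504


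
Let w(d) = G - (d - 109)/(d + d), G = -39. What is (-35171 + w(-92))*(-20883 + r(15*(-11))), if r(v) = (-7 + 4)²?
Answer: 67619663517/92 ≈ 7.3500e+8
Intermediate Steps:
r(v) = 9 (r(v) = (-3)² = 9)
w(d) = -39 - (-109 + d)/(2*d) (w(d) = -39 - (d - 109)/(d + d) = -39 - (-109 + d)/(2*d))
(-35171 + w(-92))*(-20883 + r(15*(-11))) = (-35171 + (½)*(109 - 79*(-92))/(-92))*(-20883 + 9) = (-35171 + (½)*(-1/92)*(109 + 7268))*(-20874) = (-35171 + (½)*(-1/92)*7377)*(-20874) = (-35171 - 7377/184)*(-20874) = -6478841/184*(-20874) = 67619663517/92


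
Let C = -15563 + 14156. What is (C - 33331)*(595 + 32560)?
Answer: -1151738390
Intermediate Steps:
C = -1407
(C - 33331)*(595 + 32560) = (-1407 - 33331)*(595 + 32560) = -34738*33155 = -1151738390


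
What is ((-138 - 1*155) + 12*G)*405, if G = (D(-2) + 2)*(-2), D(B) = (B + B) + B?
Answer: -79785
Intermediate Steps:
D(B) = 3*B (D(B) = 2*B + B = 3*B)
G = 8 (G = (3*(-2) + 2)*(-2) = (-6 + 2)*(-2) = -4*(-2) = 8)
((-138 - 1*155) + 12*G)*405 = ((-138 - 1*155) + 12*8)*405 = ((-138 - 155) + 96)*405 = (-293 + 96)*405 = -197*405 = -79785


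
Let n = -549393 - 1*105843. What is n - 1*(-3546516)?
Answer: 2891280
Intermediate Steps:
n = -655236 (n = -549393 - 105843 = -655236)
n - 1*(-3546516) = -655236 - 1*(-3546516) = -655236 + 3546516 = 2891280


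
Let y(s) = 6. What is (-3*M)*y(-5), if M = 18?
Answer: -324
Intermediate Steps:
(-3*M)*y(-5) = -3*18*6 = -54*6 = -324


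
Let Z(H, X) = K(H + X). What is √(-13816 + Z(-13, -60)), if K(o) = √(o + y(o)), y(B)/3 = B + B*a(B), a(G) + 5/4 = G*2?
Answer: √(-55264 + 2*√127823)/2 ≈ 116.78*I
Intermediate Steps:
a(G) = -5/4 + 2*G (a(G) = -5/4 + G*2 = -5/4 + 2*G)
y(B) = 3*B + 3*B*(-5/4 + 2*B) (y(B) = 3*(B + B*(-5/4 + 2*B)) = 3*B + 3*B*(-5/4 + 2*B))
K(o) = √(o + 3*o*(-1 + 8*o)/4)
Z(H, X) = √((H + X)*(1 + 24*H + 24*X))/2 (Z(H, X) = √((H + X)*(1 + 24*(H + X)))/2 = √((H + X)*(1 + (24*H + 24*X)))/2 = √((H + X)*(1 + 24*H + 24*X))/2)
√(-13816 + Z(-13, -60)) = √(-13816 + √(-13 - 60 + 24*(-13)² + 24*(-60)² + 48*(-13)*(-60))/2) = √(-13816 + √(-13 - 60 + 24*169 + 24*3600 + 37440)/2) = √(-13816 + √(-13 - 60 + 4056 + 86400 + 37440)/2) = √(-13816 + √127823/2)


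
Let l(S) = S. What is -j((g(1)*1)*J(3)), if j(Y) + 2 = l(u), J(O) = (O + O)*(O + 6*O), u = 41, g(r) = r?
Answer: -39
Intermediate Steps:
J(O) = 14*O² (J(O) = (2*O)*(7*O) = 14*O²)
j(Y) = 39 (j(Y) = -2 + 41 = 39)
-j((g(1)*1)*J(3)) = -1*39 = -39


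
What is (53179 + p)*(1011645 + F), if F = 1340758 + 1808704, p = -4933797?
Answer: -20308773724126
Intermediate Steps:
F = 3149462
(53179 + p)*(1011645 + F) = (53179 - 4933797)*(1011645 + 3149462) = -4880618*4161107 = -20308773724126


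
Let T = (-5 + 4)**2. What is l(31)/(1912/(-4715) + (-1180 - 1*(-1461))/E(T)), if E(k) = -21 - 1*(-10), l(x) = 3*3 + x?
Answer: -2074600/1345947 ≈ -1.5414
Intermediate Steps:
l(x) = 9 + x
T = 1 (T = (-1)**2 = 1)
E(k) = -11 (E(k) = -21 + 10 = -11)
l(31)/(1912/(-4715) + (-1180 - 1*(-1461))/E(T)) = (9 + 31)/(1912/(-4715) + (-1180 - 1*(-1461))/(-11)) = 40/(1912*(-1/4715) + (-1180 + 1461)*(-1/11)) = 40/(-1912/4715 + 281*(-1/11)) = 40/(-1912/4715 - 281/11) = 40/(-1345947/51865) = 40*(-51865/1345947) = -2074600/1345947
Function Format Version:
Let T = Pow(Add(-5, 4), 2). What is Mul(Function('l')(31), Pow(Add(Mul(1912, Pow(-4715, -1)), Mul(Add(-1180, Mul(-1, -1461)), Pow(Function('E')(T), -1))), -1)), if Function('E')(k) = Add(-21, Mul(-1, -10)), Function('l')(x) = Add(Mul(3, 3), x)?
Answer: Rational(-2074600, 1345947) ≈ -1.5414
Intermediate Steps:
Function('l')(x) = Add(9, x)
T = 1 (T = Pow(-1, 2) = 1)
Function('E')(k) = -11 (Function('E')(k) = Add(-21, 10) = -11)
Mul(Function('l')(31), Pow(Add(Mul(1912, Pow(-4715, -1)), Mul(Add(-1180, Mul(-1, -1461)), Pow(Function('E')(T), -1))), -1)) = Mul(Add(9, 31), Pow(Add(Mul(1912, Pow(-4715, -1)), Mul(Add(-1180, Mul(-1, -1461)), Pow(-11, -1))), -1)) = Mul(40, Pow(Add(Mul(1912, Rational(-1, 4715)), Mul(Add(-1180, 1461), Rational(-1, 11))), -1)) = Mul(40, Pow(Add(Rational(-1912, 4715), Mul(281, Rational(-1, 11))), -1)) = Mul(40, Pow(Add(Rational(-1912, 4715), Rational(-281, 11)), -1)) = Mul(40, Pow(Rational(-1345947, 51865), -1)) = Mul(40, Rational(-51865, 1345947)) = Rational(-2074600, 1345947)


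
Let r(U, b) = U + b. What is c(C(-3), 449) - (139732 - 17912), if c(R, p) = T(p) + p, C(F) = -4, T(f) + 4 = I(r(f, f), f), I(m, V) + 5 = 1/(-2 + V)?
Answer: -54256859/447 ≈ -1.2138e+5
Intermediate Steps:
I(m, V) = -5 + 1/(-2 + V)
T(f) = -4 + (11 - 5*f)/(-2 + f)
c(R, p) = p + (19 - 9*p)/(-2 + p) (c(R, p) = (19 - 9*p)/(-2 + p) + p = p + (19 - 9*p)/(-2 + p))
c(C(-3), 449) - (139732 - 17912) = (19 + 449**2 - 11*449)/(-2 + 449) - (139732 - 17912) = (19 + 201601 - 4939)/447 - 1*121820 = (1/447)*196681 - 121820 = 196681/447 - 121820 = -54256859/447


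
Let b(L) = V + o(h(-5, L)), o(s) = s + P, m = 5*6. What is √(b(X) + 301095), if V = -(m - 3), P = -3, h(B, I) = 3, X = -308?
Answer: 6*√8363 ≈ 548.70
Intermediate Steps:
m = 30
o(s) = -3 + s (o(s) = s - 3 = -3 + s)
V = -27 (V = -(30 - 3) = -1*27 = -27)
b(L) = -27 (b(L) = -27 + (-3 + 3) = -27 + 0 = -27)
√(b(X) + 301095) = √(-27 + 301095) = √301068 = 6*√8363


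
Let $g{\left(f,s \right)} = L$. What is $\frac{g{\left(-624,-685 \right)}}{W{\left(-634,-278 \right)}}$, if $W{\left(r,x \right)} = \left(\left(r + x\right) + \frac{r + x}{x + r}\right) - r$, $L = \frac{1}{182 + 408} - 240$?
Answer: $\frac{141599}{163430} \approx 0.86642$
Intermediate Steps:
$L = - \frac{141599}{590}$ ($L = \frac{1}{590} - 240 = - \frac{141599}{590} \approx -240.0$)
$g{\left(f,s \right)} = - \frac{141599}{590}$
$W{\left(r,x \right)} = 1 + x$ ($W{\left(r,x \right)} = \left(\left(r + x\right) + \frac{r + x}{r + x}\right) - r = \left(\left(r + x\right) + 1\right) - r = \left(1 + r + x\right) - r = 1 + x$)
$\frac{g{\left(-624,-685 \right)}}{W{\left(-634,-278 \right)}} = - \frac{141599}{590 \left(1 - 278\right)} = - \frac{141599}{590 \left(-277\right)} = \left(- \frac{141599}{590}\right) \left(- \frac{1}{277}\right) = \frac{141599}{163430}$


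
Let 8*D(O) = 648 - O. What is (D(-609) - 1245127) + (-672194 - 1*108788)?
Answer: -16207615/8 ≈ -2.0260e+6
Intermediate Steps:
D(O) = 81 - O/8 (D(O) = (648 - O)/8 = 81 - O/8)
(D(-609) - 1245127) + (-672194 - 1*108788) = ((81 - ⅛*(-609)) - 1245127) + (-672194 - 1*108788) = ((81 + 609/8) - 1245127) + (-672194 - 108788) = (1257/8 - 1245127) - 780982 = -9959759/8 - 780982 = -16207615/8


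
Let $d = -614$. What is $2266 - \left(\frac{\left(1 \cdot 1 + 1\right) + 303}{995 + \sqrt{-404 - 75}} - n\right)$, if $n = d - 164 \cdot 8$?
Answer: $\frac{336467885}{990504} + \frac{305 i \sqrt{479}}{990504} \approx 339.69 + 0.0067392 i$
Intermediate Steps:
$n = -1926$ ($n = -614 - 164 \cdot 8 = -614 - 1312 = -1926$)
$2266 - \left(\frac{\left(1 \cdot 1 + 1\right) + 303}{995 + \sqrt{-404 - 75}} - n\right) = 2266 - \left(\frac{\left(1 \cdot 1 + 1\right) + 303}{995 + \sqrt{-404 - 75}} - -1926\right) = 2266 - \left(\frac{\left(1 + 1\right) + 303}{995 + \sqrt{-479}} + 1926\right) = 2266 - \left(\frac{2 + 303}{995 + i \sqrt{479}} + 1926\right) = 2266 - \left(\frac{305}{995 + i \sqrt{479}} + 1926\right) = 2266 - \left(1926 + \frac{305}{995 + i \sqrt{479}}\right) = 340 - \frac{305}{995 + i \sqrt{479}}$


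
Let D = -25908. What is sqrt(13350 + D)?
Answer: I*sqrt(12558) ≈ 112.06*I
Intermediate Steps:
sqrt(13350 + D) = sqrt(13350 - 25908) = sqrt(-12558) = I*sqrt(12558)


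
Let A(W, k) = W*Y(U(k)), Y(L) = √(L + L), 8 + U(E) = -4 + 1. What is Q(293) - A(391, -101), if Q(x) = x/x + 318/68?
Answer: 193/34 - 391*I*√22 ≈ 5.6765 - 1834.0*I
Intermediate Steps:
U(E) = -11 (U(E) = -8 + (-4 + 1) = -8 - 3 = -11)
Y(L) = √2*√L (Y(L) = √(2*L) = √2*√L)
Q(x) = 193/34 (Q(x) = 1 + 318*(1/68) = 1 + 159/34 = 193/34)
A(W, k) = I*W*√22 (A(W, k) = W*(√2*√(-11)) = W*(√2*(I*√11)) = W*(I*√22) = I*W*√22)
Q(293) - A(391, -101) = 193/34 - I*391*√22 = 193/34 - 391*I*√22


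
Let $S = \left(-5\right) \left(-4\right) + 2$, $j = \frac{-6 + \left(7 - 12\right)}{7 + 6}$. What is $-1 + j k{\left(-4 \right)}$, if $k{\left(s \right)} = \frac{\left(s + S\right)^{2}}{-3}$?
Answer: $\frac{1175}{13} \approx 90.385$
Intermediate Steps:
$j = - \frac{11}{13}$ ($j = \frac{-6 - 5}{13} = \left(-11\right) \frac{1}{13} = - \frac{11}{13} \approx -0.84615$)
$S = 22$ ($S = 20 + 2 = 22$)
$k{\left(s \right)} = - \frac{\left(22 + s\right)^{2}}{3}$ ($k{\left(s \right)} = \frac{\left(s + 22\right)^{2}}{-3} = \left(22 + s\right)^{2} \left(- \frac{1}{3}\right) = - \frac{\left(22 + s\right)^{2}}{3}$)
$-1 + j k{\left(-4 \right)} = -1 - \frac{11 \left(- \frac{\left(22 - 4\right)^{2}}{3}\right)}{13} = -1 - \frac{11 \left(- \frac{18^{2}}{3}\right)}{13} = -1 - \frac{11 \left(\left(- \frac{1}{3}\right) 324\right)}{13} = -1 - - \frac{1188}{13} = -1 + \frac{1188}{13} = \frac{1175}{13}$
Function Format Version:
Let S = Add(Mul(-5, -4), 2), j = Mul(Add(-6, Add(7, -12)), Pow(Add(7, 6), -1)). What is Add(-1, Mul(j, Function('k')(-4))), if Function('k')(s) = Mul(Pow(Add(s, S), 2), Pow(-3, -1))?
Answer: Rational(1175, 13) ≈ 90.385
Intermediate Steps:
j = Rational(-11, 13) (j = Mul(Add(-6, -5), Pow(13, -1)) = Mul(-11, Rational(1, 13)) = Rational(-11, 13) ≈ -0.84615)
S = 22 (S = Add(20, 2) = 22)
Function('k')(s) = Mul(Rational(-1, 3), Pow(Add(22, s), 2)) (Function('k')(s) = Mul(Pow(Add(s, 22), 2), Pow(-3, -1)) = Mul(Pow(Add(22, s), 2), Rational(-1, 3)) = Mul(Rational(-1, 3), Pow(Add(22, s), 2)))
Add(-1, Mul(j, Function('k')(-4))) = Add(-1, Mul(Rational(-11, 13), Mul(Rational(-1, 3), Pow(Add(22, -4), 2)))) = Add(-1, Mul(Rational(-11, 13), Mul(Rational(-1, 3), Pow(18, 2)))) = Add(-1, Mul(Rational(-11, 13), Mul(Rational(-1, 3), 324))) = Add(-1, Mul(Rational(-11, 13), -108)) = Add(-1, Rational(1188, 13)) = Rational(1175, 13)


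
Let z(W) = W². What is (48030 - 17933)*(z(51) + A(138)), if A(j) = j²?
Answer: 651449565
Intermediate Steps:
(48030 - 17933)*(z(51) + A(138)) = (48030 - 17933)*(51² + 138²) = 30097*(2601 + 19044) = 30097*21645 = 651449565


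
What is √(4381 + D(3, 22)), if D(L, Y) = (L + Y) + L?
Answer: √4409 ≈ 66.400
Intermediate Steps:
D(L, Y) = Y + 2*L
√(4381 + D(3, 22)) = √(4381 + (22 + 2*3)) = √(4381 + (22 + 6)) = √(4381 + 28) = √4409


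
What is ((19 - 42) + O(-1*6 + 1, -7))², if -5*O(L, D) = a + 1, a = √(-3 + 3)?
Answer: 13456/25 ≈ 538.24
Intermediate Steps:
a = 0 (a = √0 = 0)
O(L, D) = -⅕ (O(L, D) = -(0 + 1)/5 = -⅕*1 = -⅕)
((19 - 42) + O(-1*6 + 1, -7))² = ((19 - 42) - ⅕)² = (-23 - ⅕)² = (-116/5)² = 13456/25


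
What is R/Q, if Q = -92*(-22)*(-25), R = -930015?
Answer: 186003/10120 ≈ 18.380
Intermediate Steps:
Q = -50600 (Q = 2024*(-25) = -50600)
R/Q = -930015/(-50600) = -930015*(-1/50600) = 186003/10120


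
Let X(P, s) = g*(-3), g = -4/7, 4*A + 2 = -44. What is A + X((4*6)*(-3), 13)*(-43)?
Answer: -1193/14 ≈ -85.214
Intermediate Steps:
A = -23/2 (A = -1/2 + (1/4)*(-44) = -1/2 - 11 = -23/2 ≈ -11.500)
g = -4/7 (g = -4*1/7 = -4/7 ≈ -0.57143)
X(P, s) = 12/7 (X(P, s) = -4/7*(-3) = 12/7)
A + X((4*6)*(-3), 13)*(-43) = -23/2 + (12/7)*(-43) = -23/2 - 516/7 = -1193/14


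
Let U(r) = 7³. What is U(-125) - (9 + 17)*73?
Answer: -1555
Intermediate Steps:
U(r) = 343
U(-125) - (9 + 17)*73 = 343 - (9 + 17)*73 = 343 - 26*73 = 343 - 1*1898 = 343 - 1898 = -1555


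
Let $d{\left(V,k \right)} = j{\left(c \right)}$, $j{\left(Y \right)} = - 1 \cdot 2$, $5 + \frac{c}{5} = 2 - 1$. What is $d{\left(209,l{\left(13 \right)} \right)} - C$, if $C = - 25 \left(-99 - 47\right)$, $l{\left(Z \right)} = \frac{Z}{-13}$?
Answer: $-3652$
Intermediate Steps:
$c = -20$ ($c = -25 + 5 \left(2 - 1\right) = -25 + 5 \cdot 1 = -25 + 5 = -20$)
$j{\left(Y \right)} = -2$ ($j{\left(Y \right)} = \left(-1\right) 2 = -2$)
$l{\left(Z \right)} = - \frac{Z}{13}$ ($l{\left(Z \right)} = Z \left(- \frac{1}{13}\right) = - \frac{Z}{13}$)
$d{\left(V,k \right)} = -2$
$C = 3650$ ($C = \left(-25\right) \left(-146\right) = 3650$)
$d{\left(209,l{\left(13 \right)} \right)} - C = -2 - 3650 = -3652$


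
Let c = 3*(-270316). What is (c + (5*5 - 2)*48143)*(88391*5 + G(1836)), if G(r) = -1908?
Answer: 130403968027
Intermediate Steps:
c = -810948
(c + (5*5 - 2)*48143)*(88391*5 + G(1836)) = (-810948 + (5*5 - 2)*48143)*(88391*5 - 1908) = (-810948 + (25 - 2)*48143)*(441955 - 1908) = (-810948 + 23*48143)*440047 = (-810948 + 1107289)*440047 = 296341*440047 = 130403968027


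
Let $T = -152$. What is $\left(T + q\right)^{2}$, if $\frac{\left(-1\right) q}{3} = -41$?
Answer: $841$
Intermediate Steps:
$q = 123$ ($q = \left(-3\right) \left(-41\right) = 123$)
$\left(T + q\right)^{2} = \left(-152 + 123\right)^{2} = \left(-29\right)^{2} = 841$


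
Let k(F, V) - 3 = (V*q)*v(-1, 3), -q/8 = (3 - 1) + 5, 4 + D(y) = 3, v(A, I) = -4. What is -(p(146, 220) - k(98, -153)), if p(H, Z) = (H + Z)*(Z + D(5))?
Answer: -114423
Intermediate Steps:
D(y) = -1 (D(y) = -4 + 3 = -1)
q = -56 (q = -8*((3 - 1) + 5) = -8*(2 + 5) = -8*7 = -56)
p(H, Z) = (-1 + Z)*(H + Z) (p(H, Z) = (H + Z)*(Z - 1) = (H + Z)*(-1 + Z) = (-1 + Z)*(H + Z))
k(F, V) = 3 + 224*V (k(F, V) = 3 + (V*(-56))*(-4) = 3 - 56*V*(-4) = 3 + 224*V)
-(p(146, 220) - k(98, -153)) = -((220**2 - 1*146 - 1*220 + 146*220) - (3 + 224*(-153))) = -((48400 - 146 - 220 + 32120) - (3 - 34272)) = -(80154 - 1*(-34269)) = -(80154 + 34269) = -1*114423 = -114423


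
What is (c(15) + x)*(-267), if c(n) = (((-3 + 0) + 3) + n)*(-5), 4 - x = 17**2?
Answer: 96120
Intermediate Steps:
x = -285 (x = 4 - 1*17**2 = 4 - 1*289 = 4 - 289 = -285)
c(n) = -5*n (c(n) = ((-3 + 3) + n)*(-5) = (0 + n)*(-5) = n*(-5) = -5*n)
(c(15) + x)*(-267) = (-5*15 - 285)*(-267) = (-75 - 285)*(-267) = -360*(-267) = 96120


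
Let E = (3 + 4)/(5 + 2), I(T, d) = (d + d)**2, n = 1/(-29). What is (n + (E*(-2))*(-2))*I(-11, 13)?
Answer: 77740/29 ≈ 2680.7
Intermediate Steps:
n = -1/29 (n = 1*(-1/29) = -1/29 ≈ -0.034483)
I(T, d) = 4*d**2 (I(T, d) = (2*d)**2 = 4*d**2)
E = 1 (E = 7/7 = 7*(1/7) = 1)
(n + (E*(-2))*(-2))*I(-11, 13) = (-1/29 + (1*(-2))*(-2))*(4*13**2) = (-1/29 - 2*(-2))*(4*169) = (-1/29 + 4)*676 = (115/29)*676 = 77740/29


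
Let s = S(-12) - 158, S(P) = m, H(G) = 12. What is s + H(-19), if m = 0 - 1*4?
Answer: -150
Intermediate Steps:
m = -4 (m = 0 - 4 = -4)
S(P) = -4
s = -162 (s = -4 - 158 = -162)
s + H(-19) = -162 + 12 = -150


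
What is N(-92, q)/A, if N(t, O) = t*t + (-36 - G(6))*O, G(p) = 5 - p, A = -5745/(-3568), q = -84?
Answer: 40689472/5745 ≈ 7082.6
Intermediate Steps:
A = 5745/3568 (A = -5745*(-1/3568) = 5745/3568 ≈ 1.6101)
N(t, O) = t**2 - 35*O (N(t, O) = t*t + (-36 - (5 - 1*6))*O = t**2 + (-36 - (5 - 6))*O = t**2 + (-36 - 1*(-1))*O = t**2 + (-36 + 1)*O = t**2 - 35*O)
N(-92, q)/A = ((-92)**2 - 35*(-84))/(5745/3568) = (8464 + 2940)*(3568/5745) = 11404*(3568/5745) = 40689472/5745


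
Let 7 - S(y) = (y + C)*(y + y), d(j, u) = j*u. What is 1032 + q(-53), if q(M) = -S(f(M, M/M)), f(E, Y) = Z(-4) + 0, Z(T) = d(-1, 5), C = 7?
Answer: 1005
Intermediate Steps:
Z(T) = -5 (Z(T) = -1*5 = -5)
f(E, Y) = -5 (f(E, Y) = -5 + 0 = -5)
S(y) = 7 - 2*y*(7 + y) (S(y) = 7 - (y + 7)*(y + y) = 7 - (7 + y)*2*y = 7 - 2*y*(7 + y))
q(M) = -27 (q(M) = -(7 - 14*(-5) - 2*(-5)²) = -(7 + 70 - 2*25) = -(7 + 70 - 50) = -1*27 = -27)
1032 + q(-53) = 1032 - 27 = 1005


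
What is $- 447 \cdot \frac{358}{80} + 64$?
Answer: $- \frac{77453}{40} \approx -1936.3$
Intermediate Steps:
$- 447 \cdot \frac{358}{80} + 64 = - 447 \cdot 358 \cdot \frac{1}{80} + 64 = \left(-447\right) \frac{179}{40} + 64 = - \frac{80013}{40} + 64 = - \frac{77453}{40}$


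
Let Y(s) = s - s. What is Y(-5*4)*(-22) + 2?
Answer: 2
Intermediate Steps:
Y(s) = 0
Y(-5*4)*(-22) + 2 = 0*(-22) + 2 = 0 + 2 = 2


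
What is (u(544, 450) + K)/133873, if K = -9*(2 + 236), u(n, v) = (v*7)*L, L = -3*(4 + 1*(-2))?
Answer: -21042/133873 ≈ -0.15718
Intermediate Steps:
L = -6 (L = -3*(4 - 2) = -3*2 = -6)
u(n, v) = -42*v (u(n, v) = (v*7)*(-6) = (7*v)*(-6) = -42*v)
K = -2142 (K = -9*238 = -2142)
(u(544, 450) + K)/133873 = (-42*450 - 2142)/133873 = (-18900 - 2142)*(1/133873) = -21042*1/133873 = -21042/133873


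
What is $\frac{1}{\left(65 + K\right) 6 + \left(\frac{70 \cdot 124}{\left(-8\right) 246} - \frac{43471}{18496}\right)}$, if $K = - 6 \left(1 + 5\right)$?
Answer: $\frac{2275008}{380470379} \approx 0.0059795$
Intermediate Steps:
$K = -36$ ($K = \left(-6\right) 6 = -36$)
$\frac{1}{\left(65 + K\right) 6 + \left(\frac{70 \cdot 124}{\left(-8\right) 246} - \frac{43471}{18496}\right)} = \frac{1}{\left(65 - 36\right) 6 + \left(\frac{70 \cdot 124}{\left(-8\right) 246} - \frac{43471}{18496}\right)} = \frac{1}{29 \cdot 6 + \left(\frac{8680}{-1968} - \frac{43471}{18496}\right)} = \frac{1}{174 + \left(8680 \left(- \frac{1}{1968}\right) - \frac{43471}{18496}\right)} = \frac{1}{174 - \frac{15381013}{2275008}} = \frac{1}{\frac{380470379}{2275008}} = \frac{2275008}{380470379}$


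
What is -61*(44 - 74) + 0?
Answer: 1830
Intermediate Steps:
-61*(44 - 74) + 0 = -61*(-30) + 0 = 1830 + 0 = 1830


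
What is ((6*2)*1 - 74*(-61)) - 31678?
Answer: -27152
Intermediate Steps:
((6*2)*1 - 74*(-61)) - 31678 = (12*1 + 4514) - 31678 = (12 + 4514) - 31678 = 4526 - 31678 = -27152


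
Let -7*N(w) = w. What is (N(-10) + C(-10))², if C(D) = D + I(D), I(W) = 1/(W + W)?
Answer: 1456849/19600 ≈ 74.329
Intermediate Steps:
N(w) = -w/7
I(W) = 1/(2*W)
C(D) = D + 1/(2*D)
(N(-10) + C(-10))² = (-⅐*(-10) + (-10 + (½)/(-10)))² = (10/7 + (-10 + (½)*(-⅒)))² = (10/7 + (-10 - 1/20))² = (10/7 - 201/20)² = (-1207/140)² = 1456849/19600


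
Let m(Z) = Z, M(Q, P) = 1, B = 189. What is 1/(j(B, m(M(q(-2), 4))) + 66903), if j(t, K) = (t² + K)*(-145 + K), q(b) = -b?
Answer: -1/5077065 ≈ -1.9696e-7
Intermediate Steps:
j(t, K) = (-145 + K)*(K + t²) (j(t, K) = (K + t²)*(-145 + K) = (-145 + K)*(K + t²))
1/(j(B, m(M(q(-2), 4))) + 66903) = 1/((1² - 145*1 - 145*189² + 1*189²) + 66903) = 1/((1 - 145 - 145*35721 + 1*35721) + 66903) = 1/((1 - 145 - 5179545 + 35721) + 66903) = 1/(-5143968 + 66903) = 1/(-5077065) = -1/5077065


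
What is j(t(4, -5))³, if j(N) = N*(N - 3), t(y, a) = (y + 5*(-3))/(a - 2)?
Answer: -1331000/117649 ≈ -11.313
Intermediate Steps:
t(y, a) = (-15 + y)/(-2 + a) (t(y, a) = (y - 15)/(-2 + a) = (-15 + y)/(-2 + a))
j(N) = N*(-3 + N)
j(t(4, -5))³ = (((-15 + 4)/(-2 - 5))*(-3 + (-15 + 4)/(-2 - 5)))³ = ((-11/(-7))*(-3 - 11/(-7)))³ = ((-⅐*(-11))*(-3 - ⅐*(-11)))³ = (11*(-3 + 11/7)/7)³ = ((11/7)*(-10/7))³ = (-110/49)³ = -1331000/117649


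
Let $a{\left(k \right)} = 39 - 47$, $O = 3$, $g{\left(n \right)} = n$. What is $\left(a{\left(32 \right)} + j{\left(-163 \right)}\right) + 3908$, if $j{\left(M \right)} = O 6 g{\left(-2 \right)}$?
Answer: $3864$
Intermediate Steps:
$a{\left(k \right)} = -8$
$j{\left(M \right)} = -36$ ($j{\left(M \right)} = 3 \cdot 6 \left(-2\right) = 18 \left(-2\right) = -36$)
$\left(a{\left(32 \right)} + j{\left(-163 \right)}\right) + 3908 = \left(-8 - 36\right) + 3908 = -44 + 3908 = 3864$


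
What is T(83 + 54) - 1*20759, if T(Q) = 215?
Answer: -20544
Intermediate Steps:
T(83 + 54) - 1*20759 = 215 - 1*20759 = 215 - 20759 = -20544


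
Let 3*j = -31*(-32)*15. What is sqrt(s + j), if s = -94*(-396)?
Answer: 2*sqrt(10546) ≈ 205.39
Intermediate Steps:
j = 4960 (j = (-31*(-32)*15)/3 = (992*15)/3 = (1/3)*14880 = 4960)
s = 37224
sqrt(s + j) = sqrt(37224 + 4960) = sqrt(42184) = 2*sqrt(10546)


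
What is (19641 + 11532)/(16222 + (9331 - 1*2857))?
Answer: 31173/22696 ≈ 1.3735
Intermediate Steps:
(19641 + 11532)/(16222 + (9331 - 1*2857)) = 31173/(16222 + (9331 - 2857)) = 31173/(16222 + 6474) = 31173/22696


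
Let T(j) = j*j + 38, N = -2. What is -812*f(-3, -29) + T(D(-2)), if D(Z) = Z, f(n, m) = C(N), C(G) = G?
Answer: 1666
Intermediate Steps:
f(n, m) = -2
T(j) = 38 + j**2 (T(j) = j**2 + 38 = 38 + j**2)
-812*f(-3, -29) + T(D(-2)) = -812*(-2) + (38 + (-2)**2) = 1624 + (38 + 4) = 1624 + 42 = 1666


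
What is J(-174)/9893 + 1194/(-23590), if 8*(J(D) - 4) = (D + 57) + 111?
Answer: -1805473/35903980 ≈ -0.050286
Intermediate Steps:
J(D) = 25 + D/8 (J(D) = 4 + ((D + 57) + 111)/8 = 4 + ((57 + D) + 111)/8 = 4 + (168 + D)/8 = 4 + (21 + D/8) = 25 + D/8)
J(-174)/9893 + 1194/(-23590) = (25 + (⅛)*(-174))/9893 + 1194/(-23590) = (25 - 87/4)*(1/9893) + 1194*(-1/23590) = (13/4)*(1/9893) - 597/11795 = 1/3044 - 597/11795 = -1805473/35903980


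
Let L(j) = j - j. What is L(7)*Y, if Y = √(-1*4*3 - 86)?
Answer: 0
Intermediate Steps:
L(j) = 0
Y = 7*I*√2 (Y = √(-4*3 - 86) = √(-12 - 86) = √(-98) = 7*I*√2 ≈ 9.8995*I)
L(7)*Y = 0*(7*I*√2) = 0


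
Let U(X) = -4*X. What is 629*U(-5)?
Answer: 12580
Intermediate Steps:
629*U(-5) = 629*(-4*(-5)) = 629*20 = 12580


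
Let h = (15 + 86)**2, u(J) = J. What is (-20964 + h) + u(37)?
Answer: -10726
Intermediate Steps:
h = 10201 (h = 101**2 = 10201)
(-20964 + h) + u(37) = (-20964 + 10201) + 37 = -10763 + 37 = -10726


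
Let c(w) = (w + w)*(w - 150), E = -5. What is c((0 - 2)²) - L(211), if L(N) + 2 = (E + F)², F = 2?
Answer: -1175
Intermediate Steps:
L(N) = 7 (L(N) = -2 + (-5 + 2)² = -2 + (-3)² = -2 + 9 = 7)
c(w) = 2*w*(-150 + w) (c(w) = (2*w)*(-150 + w) = 2*w*(-150 + w))
c((0 - 2)²) - L(211) = 2*(0 - 2)²*(-150 + (0 - 2)²) - 1*7 = 2*(-2)²*(-150 + (-2)²) - 7 = 2*4*(-150 + 4) - 7 = 2*4*(-146) - 7 = -1168 - 7 = -1175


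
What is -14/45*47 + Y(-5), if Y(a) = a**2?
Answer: 467/45 ≈ 10.378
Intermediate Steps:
-14/45*47 + Y(-5) = -14/45*47 + (-5)**2 = -14*1/45*47 + 25 = -14/45*47 + 25 = -658/45 + 25 = 467/45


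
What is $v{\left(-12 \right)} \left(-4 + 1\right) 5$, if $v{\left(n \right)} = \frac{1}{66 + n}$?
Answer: $- \frac{5}{18} \approx -0.27778$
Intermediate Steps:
$v{\left(-12 \right)} \left(-4 + 1\right) 5 = \frac{\left(-4 + 1\right) 5}{66 - 12} = \frac{\left(-3\right) 5}{54} = \frac{1}{54} \left(-15\right) = - \frac{5}{18}$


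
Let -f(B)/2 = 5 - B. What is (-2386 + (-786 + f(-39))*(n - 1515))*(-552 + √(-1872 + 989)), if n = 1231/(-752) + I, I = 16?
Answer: -33965124903/47 + 492248187*I*√883/376 ≈ -7.2266e+8 + 3.8902e+7*I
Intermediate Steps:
f(B) = -10 + 2*B (f(B) = -2*(5 - B) = -10 + 2*B)
n = 10801/752 (n = 1231/(-752) + 16 = 1231*(-1/752) + 16 = -1231/752 + 16 = 10801/752 ≈ 14.363)
(-2386 + (-786 + f(-39))*(n - 1515))*(-552 + √(-1872 + 989)) = (-2386 + (-786 + (-10 + 2*(-39)))*(10801/752 - 1515))*(-552 + √(-1872 + 989)) = (-2386 + (-786 + (-10 - 78))*(-1128479/752))*(-552 + √(-883)) = (-2386 + (-786 - 88)*(-1128479/752))*(-552 + I*√883) = (-2386 - 874*(-1128479/752))*(-552 + I*√883) = (-2386 + 493145323/376)*(-552 + I*√883) = 492248187*(-552 + I*√883)/376 = -33965124903/47 + 492248187*I*√883/376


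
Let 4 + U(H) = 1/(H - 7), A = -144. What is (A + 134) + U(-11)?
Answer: -253/18 ≈ -14.056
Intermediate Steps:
U(H) = -4 + 1/(-7 + H) (U(H) = -4 + 1/(H - 7) = -4 + 1/(-7 + H))
(A + 134) + U(-11) = (-144 + 134) + (29 - 4*(-11))/(-7 - 11) = -10 + (29 + 44)/(-18) = -10 - 1/18*73 = -10 - 73/18 = -253/18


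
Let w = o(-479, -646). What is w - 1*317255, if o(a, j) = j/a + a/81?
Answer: -12309353860/38799 ≈ -3.1726e+5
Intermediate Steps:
o(a, j) = a/81 + j/a (o(a, j) = j/a + a*(1/81) = j/a + a/81 = a/81 + j/a)
w = -177115/38799 (w = (1/81)*(-479) - 646/(-479) = -479/81 - 646*(-1/479) = -479/81 + 646/479 = -177115/38799 ≈ -4.5649)
w - 1*317255 = -177115/38799 - 1*317255 = -177115/38799 - 317255 = -12309353860/38799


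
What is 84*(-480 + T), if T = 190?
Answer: -24360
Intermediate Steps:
84*(-480 + T) = 84*(-480 + 190) = 84*(-290) = -24360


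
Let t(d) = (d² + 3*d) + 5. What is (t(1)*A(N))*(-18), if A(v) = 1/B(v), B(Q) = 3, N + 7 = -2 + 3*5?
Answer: -54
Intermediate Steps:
N = 6 (N = -7 + (-2 + 3*5) = -7 + (-2 + 15) = -7 + 13 = 6)
t(d) = 5 + d² + 3*d
A(v) = ⅓ (A(v) = 1/3 = ⅓)
(t(1)*A(N))*(-18) = ((5 + 1² + 3*1)*(⅓))*(-18) = ((5 + 1 + 3)*(⅓))*(-18) = (9*(⅓))*(-18) = 3*(-18) = -54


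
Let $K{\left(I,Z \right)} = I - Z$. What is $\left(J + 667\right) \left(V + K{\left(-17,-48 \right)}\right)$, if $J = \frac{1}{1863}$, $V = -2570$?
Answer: $- \frac{3155017258}{1863} \approx -1.6935 \cdot 10^{6}$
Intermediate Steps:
$J = \frac{1}{1863} \approx 0.00053677$
$\left(J + 667\right) \left(V + K{\left(-17,-48 \right)}\right) = \left(\frac{1}{1863} + 667\right) \left(-2570 - -31\right) = \frac{1242622 \left(-2570 + \left(-17 + 48\right)\right)}{1863} = \frac{1242622 \left(-2570 + 31\right)}{1863} = \frac{1242622}{1863} \left(-2539\right) = - \frac{3155017258}{1863}$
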